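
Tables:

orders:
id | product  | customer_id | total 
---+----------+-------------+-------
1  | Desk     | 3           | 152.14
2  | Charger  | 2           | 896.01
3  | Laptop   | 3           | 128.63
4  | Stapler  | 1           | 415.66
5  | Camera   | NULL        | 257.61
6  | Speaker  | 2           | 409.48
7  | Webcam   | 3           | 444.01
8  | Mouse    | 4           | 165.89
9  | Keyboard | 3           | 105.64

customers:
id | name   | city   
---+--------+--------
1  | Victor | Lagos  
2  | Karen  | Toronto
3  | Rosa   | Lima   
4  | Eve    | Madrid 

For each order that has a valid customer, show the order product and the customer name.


INNER JOIN keeps only orders rows whose customer_id matches an id in customers. Walk through each order:
  - order 1 (Desk): customer_id=3 -> matches Rosa
  - order 2 (Charger): customer_id=2 -> matches Karen
  - order 3 (Laptop): customer_id=3 -> matches Rosa
  - order 4 (Stapler): customer_id=1 -> matches Victor
  - order 5 (Camera): customer_id=NULL, no match -> dropped
  - order 6 (Speaker): customer_id=2 -> matches Karen
  - order 7 (Webcam): customer_id=3 -> matches Rosa
  - order 8 (Mouse): customer_id=4 -> matches Eve
  - order 9 (Keyboard): customer_id=3 -> matches Rosa
So 1 of 9 rows is dropped.

SQL:
SELECT a.product, b.name AS customer
FROM orders a
INNER JOIN customers b ON a.customer_id = b.id

Result:
product  | customer
---------+---------
Desk     | Rosa    
Charger  | Karen   
Laptop   | Rosa    
Stapler  | Victor  
Speaker  | Karen   
Webcam   | Rosa    
Mouse    | Eve     
Keyboard | Rosa    


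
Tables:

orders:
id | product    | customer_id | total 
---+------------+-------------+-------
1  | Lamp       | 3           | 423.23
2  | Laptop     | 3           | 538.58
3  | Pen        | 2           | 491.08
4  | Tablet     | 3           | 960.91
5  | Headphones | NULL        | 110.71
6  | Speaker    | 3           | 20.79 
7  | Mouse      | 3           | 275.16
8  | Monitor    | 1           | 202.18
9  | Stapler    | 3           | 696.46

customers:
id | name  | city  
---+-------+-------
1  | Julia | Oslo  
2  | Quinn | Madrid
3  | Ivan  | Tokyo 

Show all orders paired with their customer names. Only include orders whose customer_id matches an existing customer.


INNER JOIN keeps only orders rows whose customer_id matches an id in customers. Walk through each order:
  - order 1 (Lamp): customer_id=3 -> matches Ivan
  - order 2 (Laptop): customer_id=3 -> matches Ivan
  - order 3 (Pen): customer_id=2 -> matches Quinn
  - order 4 (Tablet): customer_id=3 -> matches Ivan
  - order 5 (Headphones): customer_id=NULL, no match -> dropped
  - order 6 (Speaker): customer_id=3 -> matches Ivan
  - order 7 (Mouse): customer_id=3 -> matches Ivan
  - order 8 (Monitor): customer_id=1 -> matches Julia
  - order 9 (Stapler): customer_id=3 -> matches Ivan
So 1 of 9 rows is dropped.

SQL:
SELECT a.product, b.name AS customer
FROM orders a
INNER JOIN customers b ON a.customer_id = b.id

Result:
product | customer
--------+---------
Lamp    | Ivan    
Laptop  | Ivan    
Pen     | Quinn   
Tablet  | Ivan    
Speaker | Ivan    
Mouse   | Ivan    
Monitor | Julia   
Stapler | Ivan    


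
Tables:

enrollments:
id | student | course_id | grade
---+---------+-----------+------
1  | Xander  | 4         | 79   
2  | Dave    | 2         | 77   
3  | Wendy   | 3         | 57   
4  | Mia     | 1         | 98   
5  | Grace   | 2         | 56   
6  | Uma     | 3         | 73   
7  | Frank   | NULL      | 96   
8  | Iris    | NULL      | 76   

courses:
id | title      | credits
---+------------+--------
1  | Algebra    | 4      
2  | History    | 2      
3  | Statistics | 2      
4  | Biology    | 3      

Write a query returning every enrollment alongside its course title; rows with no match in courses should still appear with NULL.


LEFT JOIN keeps every row from enrollments (the left table); where course_id has no match in courses, the course columns become NULL. Walk through each enrollment:
  - enrollment 1 (Xander): course_id=4 -> matches Biology
  - enrollment 2 (Dave): course_id=2 -> matches History
  - enrollment 3 (Wendy): course_id=3 -> matches Statistics
  - enrollment 4 (Mia): course_id=1 -> matches Algebra
  - enrollment 5 (Grace): course_id=2 -> matches History
  - enrollment 6 (Uma): course_id=3 -> matches Statistics
  - enrollment 7 (Frank): course_id=NULL, no match -> kept with NULL
  - enrollment 8 (Iris): course_id=NULL, no match -> kept with NULL
All 8 rows appear; 2 have NULL course.

SQL:
SELECT a.student, b.title AS course
FROM enrollments a
LEFT JOIN courses b ON a.course_id = b.id

Result:
student | course    
--------+-----------
Xander  | Biology   
Dave    | History   
Wendy   | Statistics
Mia     | Algebra   
Grace   | History   
Uma     | Statistics
Frank   | NULL      
Iris    | NULL      


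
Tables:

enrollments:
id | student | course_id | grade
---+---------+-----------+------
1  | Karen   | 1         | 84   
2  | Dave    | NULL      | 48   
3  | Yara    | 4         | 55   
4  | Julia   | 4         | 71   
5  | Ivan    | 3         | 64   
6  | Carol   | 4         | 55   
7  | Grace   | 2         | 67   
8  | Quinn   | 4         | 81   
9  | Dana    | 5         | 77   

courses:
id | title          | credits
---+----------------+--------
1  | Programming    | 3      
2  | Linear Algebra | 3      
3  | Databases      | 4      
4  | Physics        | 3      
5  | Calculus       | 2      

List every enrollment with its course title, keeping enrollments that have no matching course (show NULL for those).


LEFT JOIN keeps every row from enrollments (the left table); where course_id has no match in courses, the course columns become NULL. Walk through each enrollment:
  - enrollment 1 (Karen): course_id=1 -> matches Programming
  - enrollment 2 (Dave): course_id=NULL, no match -> kept with NULL
  - enrollment 3 (Yara): course_id=4 -> matches Physics
  - enrollment 4 (Julia): course_id=4 -> matches Physics
  - enrollment 5 (Ivan): course_id=3 -> matches Databases
  - enrollment 6 (Carol): course_id=4 -> matches Physics
  - enrollment 7 (Grace): course_id=2 -> matches Linear Algebra
  - enrollment 8 (Quinn): course_id=4 -> matches Physics
  - enrollment 9 (Dana): course_id=5 -> matches Calculus
All 9 rows appear; 1 has NULL course.

SQL:
SELECT a.student, b.title AS course
FROM enrollments a
LEFT JOIN courses b ON a.course_id = b.id

Result:
student | course        
--------+---------------
Karen   | Programming   
Dave    | NULL          
Yara    | Physics       
Julia   | Physics       
Ivan    | Databases     
Carol   | Physics       
Grace   | Linear Algebra
Quinn   | Physics       
Dana    | Calculus      


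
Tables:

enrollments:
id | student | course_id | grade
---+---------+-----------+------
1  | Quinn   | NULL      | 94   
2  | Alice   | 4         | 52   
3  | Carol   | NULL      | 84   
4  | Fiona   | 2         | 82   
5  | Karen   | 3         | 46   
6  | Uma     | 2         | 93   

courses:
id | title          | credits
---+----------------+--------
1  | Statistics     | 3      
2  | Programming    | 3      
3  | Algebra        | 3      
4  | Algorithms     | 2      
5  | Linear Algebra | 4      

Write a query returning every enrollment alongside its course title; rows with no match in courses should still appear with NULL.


LEFT JOIN keeps every row from enrollments (the left table); where course_id has no match in courses, the course columns become NULL. Walk through each enrollment:
  - enrollment 1 (Quinn): course_id=NULL, no match -> kept with NULL
  - enrollment 2 (Alice): course_id=4 -> matches Algorithms
  - enrollment 3 (Carol): course_id=NULL, no match -> kept with NULL
  - enrollment 4 (Fiona): course_id=2 -> matches Programming
  - enrollment 5 (Karen): course_id=3 -> matches Algebra
  - enrollment 6 (Uma): course_id=2 -> matches Programming
All 6 rows appear; 2 have NULL course.

SQL:
SELECT a.student, b.title AS course
FROM enrollments a
LEFT JOIN courses b ON a.course_id = b.id

Result:
student | course     
--------+------------
Quinn   | NULL       
Alice   | Algorithms 
Carol   | NULL       
Fiona   | Programming
Karen   | Algebra    
Uma     | Programming


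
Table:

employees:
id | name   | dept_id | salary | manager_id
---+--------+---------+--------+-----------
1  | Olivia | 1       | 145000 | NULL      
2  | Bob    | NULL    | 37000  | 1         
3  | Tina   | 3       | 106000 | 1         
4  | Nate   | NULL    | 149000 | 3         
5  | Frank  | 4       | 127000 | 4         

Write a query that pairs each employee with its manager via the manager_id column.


This is a self-join: employees is joined to a second copy of itself, matching each row's manager_id to another row's id. Use LEFT JOIN so rows with manager_id=NULL are kept.
  - employee 1 (Olivia): manager_id=NULL -> NULL
  - employee 2 (Bob): manager_id=1 -> Olivia
  - employee 3 (Tina): manager_id=1 -> Olivia
  - employee 4 (Nate): manager_id=3 -> Tina
  - employee 5 (Frank): manager_id=4 -> Nate

SQL:
SELECT a.name AS item, b.name AS manager
FROM employees a
LEFT JOIN employees b ON a.manager_id = b.id

Result:
item   | manager
-------+--------
Olivia | NULL   
Bob    | Olivia 
Tina   | Olivia 
Nate   | Tina   
Frank  | Nate   


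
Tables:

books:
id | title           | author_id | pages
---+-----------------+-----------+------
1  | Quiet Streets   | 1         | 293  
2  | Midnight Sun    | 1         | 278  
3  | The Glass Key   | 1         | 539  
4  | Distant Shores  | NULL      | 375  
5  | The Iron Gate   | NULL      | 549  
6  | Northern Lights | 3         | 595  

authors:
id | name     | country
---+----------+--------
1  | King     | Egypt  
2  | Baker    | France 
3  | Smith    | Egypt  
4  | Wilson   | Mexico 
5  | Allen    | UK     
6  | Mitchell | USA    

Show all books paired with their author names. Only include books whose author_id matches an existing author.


INNER JOIN keeps only books rows whose author_id matches an id in authors. Walk through each book:
  - book 1 (Quiet Streets): author_id=1 -> matches King
  - book 2 (Midnight Sun): author_id=1 -> matches King
  - book 3 (The Glass Key): author_id=1 -> matches King
  - book 4 (Distant Shores): author_id=NULL, no match -> dropped
  - book 5 (The Iron Gate): author_id=NULL, no match -> dropped
  - book 6 (Northern Lights): author_id=3 -> matches Smith
So 2 of 6 rows are dropped.

SQL:
SELECT a.title, b.name AS author
FROM books a
INNER JOIN authors b ON a.author_id = b.id

Result:
title           | author
----------------+-------
Quiet Streets   | King  
Midnight Sun    | King  
The Glass Key   | King  
Northern Lights | Smith 


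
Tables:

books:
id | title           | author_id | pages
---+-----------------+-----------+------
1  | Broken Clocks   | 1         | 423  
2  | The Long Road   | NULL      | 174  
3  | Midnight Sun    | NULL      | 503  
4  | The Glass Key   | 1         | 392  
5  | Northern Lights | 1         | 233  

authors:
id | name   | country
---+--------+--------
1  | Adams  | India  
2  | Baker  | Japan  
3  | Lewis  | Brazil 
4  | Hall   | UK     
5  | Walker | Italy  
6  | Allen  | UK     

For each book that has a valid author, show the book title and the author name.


INNER JOIN keeps only books rows whose author_id matches an id in authors. Walk through each book:
  - book 1 (Broken Clocks): author_id=1 -> matches Adams
  - book 2 (The Long Road): author_id=NULL, no match -> dropped
  - book 3 (Midnight Sun): author_id=NULL, no match -> dropped
  - book 4 (The Glass Key): author_id=1 -> matches Adams
  - book 5 (Northern Lights): author_id=1 -> matches Adams
So 2 of 5 rows are dropped.

SQL:
SELECT a.title, b.name AS author
FROM books a
INNER JOIN authors b ON a.author_id = b.id

Result:
title           | author
----------------+-------
Broken Clocks   | Adams 
The Glass Key   | Adams 
Northern Lights | Adams 


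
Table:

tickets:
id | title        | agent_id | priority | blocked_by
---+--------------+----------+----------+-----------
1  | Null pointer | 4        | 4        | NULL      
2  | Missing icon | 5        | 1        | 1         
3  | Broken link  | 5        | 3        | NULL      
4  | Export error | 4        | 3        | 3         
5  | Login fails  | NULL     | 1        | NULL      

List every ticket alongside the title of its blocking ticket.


This is a self-join: tickets is joined to a second copy of itself, matching each row's blocked_by to another row's id. Use LEFT JOIN so rows with blocked_by=NULL are kept.
  - ticket 1 (Null pointer): blocked_by=NULL -> NULL
  - ticket 2 (Missing icon): blocked_by=1 -> Null pointer
  - ticket 3 (Broken link): blocked_by=NULL -> NULL
  - ticket 4 (Export error): blocked_by=3 -> Broken link
  - ticket 5 (Login fails): blocked_by=NULL -> NULL

SQL:
SELECT a.title AS item, b.title AS blocked_by
FROM tickets a
LEFT JOIN tickets b ON a.blocked_by = b.id

Result:
item         | blocked_by  
-------------+-------------
Null pointer | NULL        
Missing icon | Null pointer
Broken link  | NULL        
Export error | Broken link 
Login fails  | NULL        


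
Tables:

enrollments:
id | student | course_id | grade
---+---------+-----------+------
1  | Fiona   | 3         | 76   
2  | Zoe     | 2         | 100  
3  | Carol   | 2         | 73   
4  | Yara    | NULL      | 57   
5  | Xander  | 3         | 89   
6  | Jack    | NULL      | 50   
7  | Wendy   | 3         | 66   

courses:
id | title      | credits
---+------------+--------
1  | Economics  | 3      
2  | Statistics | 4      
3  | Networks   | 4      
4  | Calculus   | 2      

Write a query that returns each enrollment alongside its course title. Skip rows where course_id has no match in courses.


INNER JOIN keeps only enrollments rows whose course_id matches an id in courses. Walk through each enrollment:
  - enrollment 1 (Fiona): course_id=3 -> matches Networks
  - enrollment 2 (Zoe): course_id=2 -> matches Statistics
  - enrollment 3 (Carol): course_id=2 -> matches Statistics
  - enrollment 4 (Yara): course_id=NULL, no match -> dropped
  - enrollment 5 (Xander): course_id=3 -> matches Networks
  - enrollment 6 (Jack): course_id=NULL, no match -> dropped
  - enrollment 7 (Wendy): course_id=3 -> matches Networks
So 2 of 7 rows are dropped.

SQL:
SELECT a.student, b.title AS course
FROM enrollments a
INNER JOIN courses b ON a.course_id = b.id

Result:
student | course    
--------+-----------
Fiona   | Networks  
Zoe     | Statistics
Carol   | Statistics
Xander  | Networks  
Wendy   | Networks  


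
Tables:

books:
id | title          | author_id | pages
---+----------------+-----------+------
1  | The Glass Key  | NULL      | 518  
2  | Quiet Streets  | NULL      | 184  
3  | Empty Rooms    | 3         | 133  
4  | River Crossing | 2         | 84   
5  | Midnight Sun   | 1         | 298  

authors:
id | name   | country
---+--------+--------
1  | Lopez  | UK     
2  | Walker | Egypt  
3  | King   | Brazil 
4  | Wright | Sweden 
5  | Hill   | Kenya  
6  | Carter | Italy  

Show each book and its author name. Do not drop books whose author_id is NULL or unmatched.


LEFT JOIN keeps every row from books (the left table); where author_id has no match in authors, the author columns become NULL. Walk through each book:
  - book 1 (The Glass Key): author_id=NULL, no match -> kept with NULL
  - book 2 (Quiet Streets): author_id=NULL, no match -> kept with NULL
  - book 3 (Empty Rooms): author_id=3 -> matches King
  - book 4 (River Crossing): author_id=2 -> matches Walker
  - book 5 (Midnight Sun): author_id=1 -> matches Lopez
All 5 rows appear; 2 have NULL author.

SQL:
SELECT a.title, b.name AS author
FROM books a
LEFT JOIN authors b ON a.author_id = b.id

Result:
title          | author
---------------+-------
The Glass Key  | NULL  
Quiet Streets  | NULL  
Empty Rooms    | King  
River Crossing | Walker
Midnight Sun   | Lopez 


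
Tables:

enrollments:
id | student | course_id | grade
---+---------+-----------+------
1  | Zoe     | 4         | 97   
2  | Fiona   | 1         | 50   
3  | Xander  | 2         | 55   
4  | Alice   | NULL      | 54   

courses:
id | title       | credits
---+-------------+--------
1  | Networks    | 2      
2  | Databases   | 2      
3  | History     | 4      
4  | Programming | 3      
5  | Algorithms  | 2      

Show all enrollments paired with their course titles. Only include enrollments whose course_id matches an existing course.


INNER JOIN keeps only enrollments rows whose course_id matches an id in courses. Walk through each enrollment:
  - enrollment 1 (Zoe): course_id=4 -> matches Programming
  - enrollment 2 (Fiona): course_id=1 -> matches Networks
  - enrollment 3 (Xander): course_id=2 -> matches Databases
  - enrollment 4 (Alice): course_id=NULL, no match -> dropped
So 1 of 4 rows is dropped.

SQL:
SELECT a.student, b.title AS course
FROM enrollments a
INNER JOIN courses b ON a.course_id = b.id

Result:
student | course     
--------+------------
Zoe     | Programming
Fiona   | Networks   
Xander  | Databases  


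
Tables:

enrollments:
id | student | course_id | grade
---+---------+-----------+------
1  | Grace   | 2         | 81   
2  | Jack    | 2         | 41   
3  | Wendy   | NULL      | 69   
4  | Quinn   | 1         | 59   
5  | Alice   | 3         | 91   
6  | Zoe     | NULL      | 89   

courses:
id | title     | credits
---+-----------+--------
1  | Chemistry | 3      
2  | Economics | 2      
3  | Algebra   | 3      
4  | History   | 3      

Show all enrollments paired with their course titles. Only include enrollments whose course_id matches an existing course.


INNER JOIN keeps only enrollments rows whose course_id matches an id in courses. Walk through each enrollment:
  - enrollment 1 (Grace): course_id=2 -> matches Economics
  - enrollment 2 (Jack): course_id=2 -> matches Economics
  - enrollment 3 (Wendy): course_id=NULL, no match -> dropped
  - enrollment 4 (Quinn): course_id=1 -> matches Chemistry
  - enrollment 5 (Alice): course_id=3 -> matches Algebra
  - enrollment 6 (Zoe): course_id=NULL, no match -> dropped
So 2 of 6 rows are dropped.

SQL:
SELECT a.student, b.title AS course
FROM enrollments a
INNER JOIN courses b ON a.course_id = b.id

Result:
student | course   
--------+----------
Grace   | Economics
Jack    | Economics
Quinn   | Chemistry
Alice   | Algebra  


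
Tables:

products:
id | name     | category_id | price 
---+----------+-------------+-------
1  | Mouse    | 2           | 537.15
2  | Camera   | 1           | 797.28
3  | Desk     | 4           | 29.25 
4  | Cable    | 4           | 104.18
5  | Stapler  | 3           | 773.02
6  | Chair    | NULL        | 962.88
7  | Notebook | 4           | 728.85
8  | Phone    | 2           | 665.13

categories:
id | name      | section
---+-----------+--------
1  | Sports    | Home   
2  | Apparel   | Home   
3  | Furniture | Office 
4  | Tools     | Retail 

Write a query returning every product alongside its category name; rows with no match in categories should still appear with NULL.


LEFT JOIN keeps every row from products (the left table); where category_id has no match in categories, the category columns become NULL. Walk through each product:
  - product 1 (Mouse): category_id=2 -> matches Apparel
  - product 2 (Camera): category_id=1 -> matches Sports
  - product 3 (Desk): category_id=4 -> matches Tools
  - product 4 (Cable): category_id=4 -> matches Tools
  - product 5 (Stapler): category_id=3 -> matches Furniture
  - product 6 (Chair): category_id=NULL, no match -> kept with NULL
  - product 7 (Notebook): category_id=4 -> matches Tools
  - product 8 (Phone): category_id=2 -> matches Apparel
All 8 rows appear; 1 has NULL category.

SQL:
SELECT a.name, b.name AS category
FROM products a
LEFT JOIN categories b ON a.category_id = b.id

Result:
name     | category 
---------+----------
Mouse    | Apparel  
Camera   | Sports   
Desk     | Tools    
Cable    | Tools    
Stapler  | Furniture
Chair    | NULL     
Notebook | Tools    
Phone    | Apparel  


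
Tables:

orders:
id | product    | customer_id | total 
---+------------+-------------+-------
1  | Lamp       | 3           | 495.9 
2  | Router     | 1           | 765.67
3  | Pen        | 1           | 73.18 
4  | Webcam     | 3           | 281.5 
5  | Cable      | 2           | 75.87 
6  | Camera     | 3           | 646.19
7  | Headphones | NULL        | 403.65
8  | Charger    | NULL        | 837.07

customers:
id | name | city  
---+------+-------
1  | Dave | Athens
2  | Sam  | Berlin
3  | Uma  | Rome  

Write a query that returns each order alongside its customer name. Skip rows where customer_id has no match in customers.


INNER JOIN keeps only orders rows whose customer_id matches an id in customers. Walk through each order:
  - order 1 (Lamp): customer_id=3 -> matches Uma
  - order 2 (Router): customer_id=1 -> matches Dave
  - order 3 (Pen): customer_id=1 -> matches Dave
  - order 4 (Webcam): customer_id=3 -> matches Uma
  - order 5 (Cable): customer_id=2 -> matches Sam
  - order 6 (Camera): customer_id=3 -> matches Uma
  - order 7 (Headphones): customer_id=NULL, no match -> dropped
  - order 8 (Charger): customer_id=NULL, no match -> dropped
So 2 of 8 rows are dropped.

SQL:
SELECT a.product, b.name AS customer
FROM orders a
INNER JOIN customers b ON a.customer_id = b.id

Result:
product | customer
--------+---------
Lamp    | Uma     
Router  | Dave    
Pen     | Dave    
Webcam  | Uma     
Cable   | Sam     
Camera  | Uma     


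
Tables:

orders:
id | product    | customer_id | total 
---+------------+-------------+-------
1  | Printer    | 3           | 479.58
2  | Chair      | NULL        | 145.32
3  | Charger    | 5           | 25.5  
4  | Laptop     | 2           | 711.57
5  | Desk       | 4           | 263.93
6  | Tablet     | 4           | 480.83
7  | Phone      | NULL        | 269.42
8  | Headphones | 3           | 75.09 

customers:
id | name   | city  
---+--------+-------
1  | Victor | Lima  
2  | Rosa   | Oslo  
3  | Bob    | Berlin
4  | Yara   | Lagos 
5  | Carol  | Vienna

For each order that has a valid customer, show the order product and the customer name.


INNER JOIN keeps only orders rows whose customer_id matches an id in customers. Walk through each order:
  - order 1 (Printer): customer_id=3 -> matches Bob
  - order 2 (Chair): customer_id=NULL, no match -> dropped
  - order 3 (Charger): customer_id=5 -> matches Carol
  - order 4 (Laptop): customer_id=2 -> matches Rosa
  - order 5 (Desk): customer_id=4 -> matches Yara
  - order 6 (Tablet): customer_id=4 -> matches Yara
  - order 7 (Phone): customer_id=NULL, no match -> dropped
  - order 8 (Headphones): customer_id=3 -> matches Bob
So 2 of 8 rows are dropped.

SQL:
SELECT a.product, b.name AS customer
FROM orders a
INNER JOIN customers b ON a.customer_id = b.id

Result:
product    | customer
-----------+---------
Printer    | Bob     
Charger    | Carol   
Laptop     | Rosa    
Desk       | Yara    
Tablet     | Yara    
Headphones | Bob     


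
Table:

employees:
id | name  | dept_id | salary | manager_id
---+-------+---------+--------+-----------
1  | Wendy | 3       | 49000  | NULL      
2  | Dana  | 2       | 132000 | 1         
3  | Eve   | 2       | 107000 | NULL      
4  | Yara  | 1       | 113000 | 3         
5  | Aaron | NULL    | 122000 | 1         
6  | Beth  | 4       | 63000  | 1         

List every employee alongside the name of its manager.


This is a self-join: employees is joined to a second copy of itself, matching each row's manager_id to another row's id. Use LEFT JOIN so rows with manager_id=NULL are kept.
  - employee 1 (Wendy): manager_id=NULL -> NULL
  - employee 2 (Dana): manager_id=1 -> Wendy
  - employee 3 (Eve): manager_id=NULL -> NULL
  - employee 4 (Yara): manager_id=3 -> Eve
  - employee 5 (Aaron): manager_id=1 -> Wendy
  - employee 6 (Beth): manager_id=1 -> Wendy

SQL:
SELECT a.name AS item, b.name AS manager
FROM employees a
LEFT JOIN employees b ON a.manager_id = b.id

Result:
item  | manager
------+--------
Wendy | NULL   
Dana  | Wendy  
Eve   | NULL   
Yara  | Eve    
Aaron | Wendy  
Beth  | Wendy  


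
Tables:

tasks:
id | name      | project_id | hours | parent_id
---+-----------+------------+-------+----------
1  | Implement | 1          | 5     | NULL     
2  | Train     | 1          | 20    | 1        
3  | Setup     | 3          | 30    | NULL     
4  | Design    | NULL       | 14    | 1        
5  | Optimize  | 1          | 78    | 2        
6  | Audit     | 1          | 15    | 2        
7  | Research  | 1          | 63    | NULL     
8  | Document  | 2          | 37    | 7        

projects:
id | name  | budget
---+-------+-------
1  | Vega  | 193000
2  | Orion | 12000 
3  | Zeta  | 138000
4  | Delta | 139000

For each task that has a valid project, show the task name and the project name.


INNER JOIN keeps only tasks rows whose project_id matches an id in projects. Walk through each task:
  - task 1 (Implement): project_id=1 -> matches Vega
  - task 2 (Train): project_id=1 -> matches Vega
  - task 3 (Setup): project_id=3 -> matches Zeta
  - task 4 (Design): project_id=NULL, no match -> dropped
  - task 5 (Optimize): project_id=1 -> matches Vega
  - task 6 (Audit): project_id=1 -> matches Vega
  - task 7 (Research): project_id=1 -> matches Vega
  - task 8 (Document): project_id=2 -> matches Orion
So 1 of 8 rows is dropped.

SQL:
SELECT a.name, b.name AS project
FROM tasks a
INNER JOIN projects b ON a.project_id = b.id

Result:
name      | project
----------+--------
Implement | Vega   
Train     | Vega   
Setup     | Zeta   
Optimize  | Vega   
Audit     | Vega   
Research  | Vega   
Document  | Orion  


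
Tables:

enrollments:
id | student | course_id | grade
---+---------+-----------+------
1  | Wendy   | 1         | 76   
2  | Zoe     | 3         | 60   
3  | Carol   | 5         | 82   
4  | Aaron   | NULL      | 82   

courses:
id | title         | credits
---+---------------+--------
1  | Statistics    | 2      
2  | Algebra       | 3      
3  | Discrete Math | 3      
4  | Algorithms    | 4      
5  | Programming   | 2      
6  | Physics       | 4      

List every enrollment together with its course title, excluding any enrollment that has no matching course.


INNER JOIN keeps only enrollments rows whose course_id matches an id in courses. Walk through each enrollment:
  - enrollment 1 (Wendy): course_id=1 -> matches Statistics
  - enrollment 2 (Zoe): course_id=3 -> matches Discrete Math
  - enrollment 3 (Carol): course_id=5 -> matches Programming
  - enrollment 4 (Aaron): course_id=NULL, no match -> dropped
So 1 of 4 rows is dropped.

SQL:
SELECT a.student, b.title AS course
FROM enrollments a
INNER JOIN courses b ON a.course_id = b.id

Result:
student | course       
--------+--------------
Wendy   | Statistics   
Zoe     | Discrete Math
Carol   | Programming  


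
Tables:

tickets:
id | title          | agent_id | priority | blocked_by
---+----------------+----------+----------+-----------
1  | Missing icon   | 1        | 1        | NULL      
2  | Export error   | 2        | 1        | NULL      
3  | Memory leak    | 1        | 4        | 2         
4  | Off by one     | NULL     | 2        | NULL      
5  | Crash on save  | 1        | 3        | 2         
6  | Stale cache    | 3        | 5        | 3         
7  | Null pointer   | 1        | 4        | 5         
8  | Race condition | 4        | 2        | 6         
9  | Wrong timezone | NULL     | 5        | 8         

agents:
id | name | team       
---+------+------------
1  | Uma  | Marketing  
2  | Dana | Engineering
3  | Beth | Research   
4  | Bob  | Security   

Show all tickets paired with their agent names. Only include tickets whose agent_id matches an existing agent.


INNER JOIN keeps only tickets rows whose agent_id matches an id in agents. Walk through each ticket:
  - ticket 1 (Missing icon): agent_id=1 -> matches Uma
  - ticket 2 (Export error): agent_id=2 -> matches Dana
  - ticket 3 (Memory leak): agent_id=1 -> matches Uma
  - ticket 4 (Off by one): agent_id=NULL, no match -> dropped
  - ticket 5 (Crash on save): agent_id=1 -> matches Uma
  - ticket 6 (Stale cache): agent_id=3 -> matches Beth
  - ticket 7 (Null pointer): agent_id=1 -> matches Uma
  - ticket 8 (Race condition): agent_id=4 -> matches Bob
  - ticket 9 (Wrong timezone): agent_id=NULL, no match -> dropped
So 2 of 9 rows are dropped.

SQL:
SELECT a.title, b.name AS agent
FROM tickets a
INNER JOIN agents b ON a.agent_id = b.id

Result:
title          | agent
---------------+------
Missing icon   | Uma  
Export error   | Dana 
Memory leak    | Uma  
Crash on save  | Uma  
Stale cache    | Beth 
Null pointer   | Uma  
Race condition | Bob  


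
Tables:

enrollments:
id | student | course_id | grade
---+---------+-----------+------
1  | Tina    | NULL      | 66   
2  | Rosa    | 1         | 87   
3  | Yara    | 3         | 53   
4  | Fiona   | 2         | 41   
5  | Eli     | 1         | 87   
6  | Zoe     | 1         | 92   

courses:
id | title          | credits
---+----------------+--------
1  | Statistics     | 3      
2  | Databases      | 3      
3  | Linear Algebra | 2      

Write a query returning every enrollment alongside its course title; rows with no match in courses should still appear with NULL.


LEFT JOIN keeps every row from enrollments (the left table); where course_id has no match in courses, the course columns become NULL. Walk through each enrollment:
  - enrollment 1 (Tina): course_id=NULL, no match -> kept with NULL
  - enrollment 2 (Rosa): course_id=1 -> matches Statistics
  - enrollment 3 (Yara): course_id=3 -> matches Linear Algebra
  - enrollment 4 (Fiona): course_id=2 -> matches Databases
  - enrollment 5 (Eli): course_id=1 -> matches Statistics
  - enrollment 6 (Zoe): course_id=1 -> matches Statistics
All 6 rows appear; 1 has NULL course.

SQL:
SELECT a.student, b.title AS course
FROM enrollments a
LEFT JOIN courses b ON a.course_id = b.id

Result:
student | course        
--------+---------------
Tina    | NULL          
Rosa    | Statistics    
Yara    | Linear Algebra
Fiona   | Databases     
Eli     | Statistics    
Zoe     | Statistics    


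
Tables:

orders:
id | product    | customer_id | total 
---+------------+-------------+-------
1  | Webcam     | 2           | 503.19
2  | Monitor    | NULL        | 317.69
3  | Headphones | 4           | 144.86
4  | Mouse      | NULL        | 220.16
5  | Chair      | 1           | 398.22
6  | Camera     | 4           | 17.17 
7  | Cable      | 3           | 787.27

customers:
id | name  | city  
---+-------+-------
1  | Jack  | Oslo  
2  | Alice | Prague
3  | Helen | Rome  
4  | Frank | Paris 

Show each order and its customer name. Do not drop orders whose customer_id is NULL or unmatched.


LEFT JOIN keeps every row from orders (the left table); where customer_id has no match in customers, the customer columns become NULL. Walk through each order:
  - order 1 (Webcam): customer_id=2 -> matches Alice
  - order 2 (Monitor): customer_id=NULL, no match -> kept with NULL
  - order 3 (Headphones): customer_id=4 -> matches Frank
  - order 4 (Mouse): customer_id=NULL, no match -> kept with NULL
  - order 5 (Chair): customer_id=1 -> matches Jack
  - order 6 (Camera): customer_id=4 -> matches Frank
  - order 7 (Cable): customer_id=3 -> matches Helen
All 7 rows appear; 2 have NULL customer.

SQL:
SELECT a.product, b.name AS customer
FROM orders a
LEFT JOIN customers b ON a.customer_id = b.id

Result:
product    | customer
-----------+---------
Webcam     | Alice   
Monitor    | NULL    
Headphones | Frank   
Mouse      | NULL    
Chair      | Jack    
Camera     | Frank   
Cable      | Helen   


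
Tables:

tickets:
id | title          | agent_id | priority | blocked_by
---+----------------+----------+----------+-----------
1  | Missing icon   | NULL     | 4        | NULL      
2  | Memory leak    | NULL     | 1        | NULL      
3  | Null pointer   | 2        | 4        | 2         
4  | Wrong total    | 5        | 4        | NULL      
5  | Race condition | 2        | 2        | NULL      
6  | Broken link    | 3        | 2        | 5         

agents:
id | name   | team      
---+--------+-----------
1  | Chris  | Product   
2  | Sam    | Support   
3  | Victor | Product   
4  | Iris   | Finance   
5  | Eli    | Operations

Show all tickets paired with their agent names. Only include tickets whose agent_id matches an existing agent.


INNER JOIN keeps only tickets rows whose agent_id matches an id in agents. Walk through each ticket:
  - ticket 1 (Missing icon): agent_id=NULL, no match -> dropped
  - ticket 2 (Memory leak): agent_id=NULL, no match -> dropped
  - ticket 3 (Null pointer): agent_id=2 -> matches Sam
  - ticket 4 (Wrong total): agent_id=5 -> matches Eli
  - ticket 5 (Race condition): agent_id=2 -> matches Sam
  - ticket 6 (Broken link): agent_id=3 -> matches Victor
So 2 of 6 rows are dropped.

SQL:
SELECT a.title, b.name AS agent
FROM tickets a
INNER JOIN agents b ON a.agent_id = b.id

Result:
title          | agent 
---------------+-------
Null pointer   | Sam   
Wrong total    | Eli   
Race condition | Sam   
Broken link    | Victor


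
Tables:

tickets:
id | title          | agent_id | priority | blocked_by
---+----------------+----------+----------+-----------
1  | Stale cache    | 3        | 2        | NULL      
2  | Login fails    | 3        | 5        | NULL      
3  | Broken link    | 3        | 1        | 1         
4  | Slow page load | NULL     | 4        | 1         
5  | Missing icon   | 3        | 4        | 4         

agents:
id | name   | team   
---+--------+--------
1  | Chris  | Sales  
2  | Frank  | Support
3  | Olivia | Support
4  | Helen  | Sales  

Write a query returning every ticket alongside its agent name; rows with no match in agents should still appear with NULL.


LEFT JOIN keeps every row from tickets (the left table); where agent_id has no match in agents, the agent columns become NULL. Walk through each ticket:
  - ticket 1 (Stale cache): agent_id=3 -> matches Olivia
  - ticket 2 (Login fails): agent_id=3 -> matches Olivia
  - ticket 3 (Broken link): agent_id=3 -> matches Olivia
  - ticket 4 (Slow page load): agent_id=NULL, no match -> kept with NULL
  - ticket 5 (Missing icon): agent_id=3 -> matches Olivia
All 5 rows appear; 1 has NULL agent.

SQL:
SELECT a.title, b.name AS agent
FROM tickets a
LEFT JOIN agents b ON a.agent_id = b.id

Result:
title          | agent 
---------------+-------
Stale cache    | Olivia
Login fails    | Olivia
Broken link    | Olivia
Slow page load | NULL  
Missing icon   | Olivia


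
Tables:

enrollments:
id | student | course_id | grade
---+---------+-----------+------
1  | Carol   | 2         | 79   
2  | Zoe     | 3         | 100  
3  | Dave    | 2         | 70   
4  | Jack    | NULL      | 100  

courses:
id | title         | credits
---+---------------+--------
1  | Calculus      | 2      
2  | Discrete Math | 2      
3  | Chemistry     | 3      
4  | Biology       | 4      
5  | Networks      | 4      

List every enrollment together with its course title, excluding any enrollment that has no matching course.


INNER JOIN keeps only enrollments rows whose course_id matches an id in courses. Walk through each enrollment:
  - enrollment 1 (Carol): course_id=2 -> matches Discrete Math
  - enrollment 2 (Zoe): course_id=3 -> matches Chemistry
  - enrollment 3 (Dave): course_id=2 -> matches Discrete Math
  - enrollment 4 (Jack): course_id=NULL, no match -> dropped
So 1 of 4 rows is dropped.

SQL:
SELECT a.student, b.title AS course
FROM enrollments a
INNER JOIN courses b ON a.course_id = b.id

Result:
student | course       
--------+--------------
Carol   | Discrete Math
Zoe     | Chemistry    
Dave    | Discrete Math


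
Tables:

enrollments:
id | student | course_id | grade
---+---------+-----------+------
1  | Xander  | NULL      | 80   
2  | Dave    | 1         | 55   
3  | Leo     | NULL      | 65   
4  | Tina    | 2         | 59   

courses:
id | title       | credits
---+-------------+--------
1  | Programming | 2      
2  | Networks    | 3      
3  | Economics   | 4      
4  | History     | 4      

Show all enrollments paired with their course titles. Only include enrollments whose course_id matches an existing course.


INNER JOIN keeps only enrollments rows whose course_id matches an id in courses. Walk through each enrollment:
  - enrollment 1 (Xander): course_id=NULL, no match -> dropped
  - enrollment 2 (Dave): course_id=1 -> matches Programming
  - enrollment 3 (Leo): course_id=NULL, no match -> dropped
  - enrollment 4 (Tina): course_id=2 -> matches Networks
So 2 of 4 rows are dropped.

SQL:
SELECT a.student, b.title AS course
FROM enrollments a
INNER JOIN courses b ON a.course_id = b.id

Result:
student | course     
--------+------------
Dave    | Programming
Tina    | Networks   


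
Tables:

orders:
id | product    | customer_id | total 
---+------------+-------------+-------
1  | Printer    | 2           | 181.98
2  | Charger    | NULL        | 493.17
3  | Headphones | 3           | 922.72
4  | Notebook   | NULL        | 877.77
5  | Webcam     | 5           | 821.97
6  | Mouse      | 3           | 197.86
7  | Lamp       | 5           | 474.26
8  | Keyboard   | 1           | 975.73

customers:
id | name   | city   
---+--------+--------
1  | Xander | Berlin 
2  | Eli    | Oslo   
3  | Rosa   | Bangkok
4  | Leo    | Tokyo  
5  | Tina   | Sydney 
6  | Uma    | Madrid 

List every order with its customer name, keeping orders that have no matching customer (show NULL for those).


LEFT JOIN keeps every row from orders (the left table); where customer_id has no match in customers, the customer columns become NULL. Walk through each order:
  - order 1 (Printer): customer_id=2 -> matches Eli
  - order 2 (Charger): customer_id=NULL, no match -> kept with NULL
  - order 3 (Headphones): customer_id=3 -> matches Rosa
  - order 4 (Notebook): customer_id=NULL, no match -> kept with NULL
  - order 5 (Webcam): customer_id=5 -> matches Tina
  - order 6 (Mouse): customer_id=3 -> matches Rosa
  - order 7 (Lamp): customer_id=5 -> matches Tina
  - order 8 (Keyboard): customer_id=1 -> matches Xander
All 8 rows appear; 2 have NULL customer.

SQL:
SELECT a.product, b.name AS customer
FROM orders a
LEFT JOIN customers b ON a.customer_id = b.id

Result:
product    | customer
-----------+---------
Printer    | Eli     
Charger    | NULL    
Headphones | Rosa    
Notebook   | NULL    
Webcam     | Tina    
Mouse      | Rosa    
Lamp       | Tina    
Keyboard   | Xander  


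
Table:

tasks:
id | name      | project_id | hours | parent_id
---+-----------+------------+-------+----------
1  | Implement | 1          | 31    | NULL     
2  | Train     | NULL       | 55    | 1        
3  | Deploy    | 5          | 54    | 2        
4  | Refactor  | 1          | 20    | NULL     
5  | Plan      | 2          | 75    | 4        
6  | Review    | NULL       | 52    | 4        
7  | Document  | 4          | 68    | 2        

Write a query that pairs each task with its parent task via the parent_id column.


This is a self-join: tasks is joined to a second copy of itself, matching each row's parent_id to another row's id. Use LEFT JOIN so rows with parent_id=NULL are kept.
  - task 1 (Implement): parent_id=NULL -> NULL
  - task 2 (Train): parent_id=1 -> Implement
  - task 3 (Deploy): parent_id=2 -> Train
  - task 4 (Refactor): parent_id=NULL -> NULL
  - task 5 (Plan): parent_id=4 -> Refactor
  - task 6 (Review): parent_id=4 -> Refactor
  - task 7 (Document): parent_id=2 -> Train

SQL:
SELECT a.name AS item, b.name AS parent
FROM tasks a
LEFT JOIN tasks b ON a.parent_id = b.id

Result:
item      | parent   
----------+----------
Implement | NULL     
Train     | Implement
Deploy    | Train    
Refactor  | NULL     
Plan      | Refactor 
Review    | Refactor 
Document  | Train    


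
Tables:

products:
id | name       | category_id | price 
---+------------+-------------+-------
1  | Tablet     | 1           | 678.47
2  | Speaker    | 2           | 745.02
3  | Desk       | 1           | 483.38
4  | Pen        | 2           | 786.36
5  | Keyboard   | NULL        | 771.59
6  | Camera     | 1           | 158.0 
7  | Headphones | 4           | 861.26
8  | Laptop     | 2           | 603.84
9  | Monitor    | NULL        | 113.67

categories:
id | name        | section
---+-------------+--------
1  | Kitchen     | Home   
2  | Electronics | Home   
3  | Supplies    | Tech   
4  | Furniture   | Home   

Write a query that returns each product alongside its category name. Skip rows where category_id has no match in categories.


INNER JOIN keeps only products rows whose category_id matches an id in categories. Walk through each product:
  - product 1 (Tablet): category_id=1 -> matches Kitchen
  - product 2 (Speaker): category_id=2 -> matches Electronics
  - product 3 (Desk): category_id=1 -> matches Kitchen
  - product 4 (Pen): category_id=2 -> matches Electronics
  - product 5 (Keyboard): category_id=NULL, no match -> dropped
  - product 6 (Camera): category_id=1 -> matches Kitchen
  - product 7 (Headphones): category_id=4 -> matches Furniture
  - product 8 (Laptop): category_id=2 -> matches Electronics
  - product 9 (Monitor): category_id=NULL, no match -> dropped
So 2 of 9 rows are dropped.

SQL:
SELECT a.name, b.name AS category
FROM products a
INNER JOIN categories b ON a.category_id = b.id

Result:
name       | category   
-----------+------------
Tablet     | Kitchen    
Speaker    | Electronics
Desk       | Kitchen    
Pen        | Electronics
Camera     | Kitchen    
Headphones | Furniture  
Laptop     | Electronics
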